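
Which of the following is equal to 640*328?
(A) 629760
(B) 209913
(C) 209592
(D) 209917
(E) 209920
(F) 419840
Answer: E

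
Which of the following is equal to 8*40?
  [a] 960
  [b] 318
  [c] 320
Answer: c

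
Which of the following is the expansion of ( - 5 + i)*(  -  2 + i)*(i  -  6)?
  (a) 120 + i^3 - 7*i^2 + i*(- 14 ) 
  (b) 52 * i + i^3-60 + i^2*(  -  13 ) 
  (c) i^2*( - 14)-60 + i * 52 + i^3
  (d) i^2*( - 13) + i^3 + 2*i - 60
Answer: b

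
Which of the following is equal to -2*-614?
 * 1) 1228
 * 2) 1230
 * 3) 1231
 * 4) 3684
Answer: 1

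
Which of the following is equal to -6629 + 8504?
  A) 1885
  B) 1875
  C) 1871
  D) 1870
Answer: B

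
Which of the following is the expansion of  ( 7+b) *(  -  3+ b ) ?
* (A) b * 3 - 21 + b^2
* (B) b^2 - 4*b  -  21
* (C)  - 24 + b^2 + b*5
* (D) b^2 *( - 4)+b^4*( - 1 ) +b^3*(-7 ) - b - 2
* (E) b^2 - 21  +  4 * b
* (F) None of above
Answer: E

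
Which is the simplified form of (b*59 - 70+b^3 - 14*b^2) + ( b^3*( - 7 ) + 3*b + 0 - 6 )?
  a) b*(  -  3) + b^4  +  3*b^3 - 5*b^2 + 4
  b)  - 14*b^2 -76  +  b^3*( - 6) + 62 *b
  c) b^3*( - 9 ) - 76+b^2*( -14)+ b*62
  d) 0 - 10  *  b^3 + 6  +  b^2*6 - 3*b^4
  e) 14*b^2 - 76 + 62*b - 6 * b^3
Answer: b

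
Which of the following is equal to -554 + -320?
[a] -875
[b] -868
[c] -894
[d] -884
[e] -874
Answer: e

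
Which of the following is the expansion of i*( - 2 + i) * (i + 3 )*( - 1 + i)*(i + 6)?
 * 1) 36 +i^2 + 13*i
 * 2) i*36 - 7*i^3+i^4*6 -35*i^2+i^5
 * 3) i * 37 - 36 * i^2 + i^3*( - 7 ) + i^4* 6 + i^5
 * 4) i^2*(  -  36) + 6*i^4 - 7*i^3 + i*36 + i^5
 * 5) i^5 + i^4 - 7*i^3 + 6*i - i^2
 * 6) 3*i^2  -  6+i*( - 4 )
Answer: 4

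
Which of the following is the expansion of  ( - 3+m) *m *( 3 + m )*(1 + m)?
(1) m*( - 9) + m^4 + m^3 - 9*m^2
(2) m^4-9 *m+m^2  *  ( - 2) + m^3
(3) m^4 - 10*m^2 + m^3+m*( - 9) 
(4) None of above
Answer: 1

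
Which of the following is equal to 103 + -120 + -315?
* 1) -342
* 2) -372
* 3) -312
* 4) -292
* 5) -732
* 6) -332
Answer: 6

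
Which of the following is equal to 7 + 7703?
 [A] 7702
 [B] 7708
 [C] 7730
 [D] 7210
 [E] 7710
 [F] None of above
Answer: E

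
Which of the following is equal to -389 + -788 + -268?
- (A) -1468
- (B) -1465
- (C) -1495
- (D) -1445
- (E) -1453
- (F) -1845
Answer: D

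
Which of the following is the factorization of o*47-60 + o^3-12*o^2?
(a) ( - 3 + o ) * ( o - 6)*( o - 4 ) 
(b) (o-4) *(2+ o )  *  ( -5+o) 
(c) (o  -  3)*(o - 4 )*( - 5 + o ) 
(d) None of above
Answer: c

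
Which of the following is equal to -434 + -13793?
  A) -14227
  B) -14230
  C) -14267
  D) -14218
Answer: A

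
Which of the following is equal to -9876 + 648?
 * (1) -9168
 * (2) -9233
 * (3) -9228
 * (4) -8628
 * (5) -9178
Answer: 3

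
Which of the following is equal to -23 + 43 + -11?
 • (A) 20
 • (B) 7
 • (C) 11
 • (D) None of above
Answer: D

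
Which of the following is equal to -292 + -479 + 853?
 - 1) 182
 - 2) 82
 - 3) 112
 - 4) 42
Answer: 2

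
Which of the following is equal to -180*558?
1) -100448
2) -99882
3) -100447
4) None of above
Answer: 4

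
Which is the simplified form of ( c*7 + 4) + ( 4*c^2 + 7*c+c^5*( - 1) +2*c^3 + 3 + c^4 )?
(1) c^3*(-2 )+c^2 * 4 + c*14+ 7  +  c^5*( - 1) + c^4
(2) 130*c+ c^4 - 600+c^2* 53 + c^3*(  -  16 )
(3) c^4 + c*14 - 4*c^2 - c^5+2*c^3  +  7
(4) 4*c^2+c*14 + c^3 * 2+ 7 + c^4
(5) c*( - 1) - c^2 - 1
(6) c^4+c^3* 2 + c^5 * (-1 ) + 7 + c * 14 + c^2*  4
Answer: 6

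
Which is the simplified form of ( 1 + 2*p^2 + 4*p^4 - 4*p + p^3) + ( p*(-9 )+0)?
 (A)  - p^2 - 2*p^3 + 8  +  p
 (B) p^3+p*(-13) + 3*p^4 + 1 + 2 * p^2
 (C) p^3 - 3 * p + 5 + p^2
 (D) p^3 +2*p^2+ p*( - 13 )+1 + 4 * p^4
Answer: D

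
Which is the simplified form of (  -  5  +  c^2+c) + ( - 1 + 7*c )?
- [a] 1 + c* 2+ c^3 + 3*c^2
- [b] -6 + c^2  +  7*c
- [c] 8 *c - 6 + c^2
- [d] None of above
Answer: c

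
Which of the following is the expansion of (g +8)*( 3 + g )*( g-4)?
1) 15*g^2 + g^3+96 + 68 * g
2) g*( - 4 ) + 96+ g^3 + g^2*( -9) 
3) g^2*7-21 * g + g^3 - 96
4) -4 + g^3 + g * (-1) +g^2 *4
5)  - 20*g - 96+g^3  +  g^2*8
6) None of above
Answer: 6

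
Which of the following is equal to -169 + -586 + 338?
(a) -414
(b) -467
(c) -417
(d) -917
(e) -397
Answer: c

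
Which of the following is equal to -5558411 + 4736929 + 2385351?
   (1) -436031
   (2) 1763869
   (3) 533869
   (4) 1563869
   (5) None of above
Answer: 4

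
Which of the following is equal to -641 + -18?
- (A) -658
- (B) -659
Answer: B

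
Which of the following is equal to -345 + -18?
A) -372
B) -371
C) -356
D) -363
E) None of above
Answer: D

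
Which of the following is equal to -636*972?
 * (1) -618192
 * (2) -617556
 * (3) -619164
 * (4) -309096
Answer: 1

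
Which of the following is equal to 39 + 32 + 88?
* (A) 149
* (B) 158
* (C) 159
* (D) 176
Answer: C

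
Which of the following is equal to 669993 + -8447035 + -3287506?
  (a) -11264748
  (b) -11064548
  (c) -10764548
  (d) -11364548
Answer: b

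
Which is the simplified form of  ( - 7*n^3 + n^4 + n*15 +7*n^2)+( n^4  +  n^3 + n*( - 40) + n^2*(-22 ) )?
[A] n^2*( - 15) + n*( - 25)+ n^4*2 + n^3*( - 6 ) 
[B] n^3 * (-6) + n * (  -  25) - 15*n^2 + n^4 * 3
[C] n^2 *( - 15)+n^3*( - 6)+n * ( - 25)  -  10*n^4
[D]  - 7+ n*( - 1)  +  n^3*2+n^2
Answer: A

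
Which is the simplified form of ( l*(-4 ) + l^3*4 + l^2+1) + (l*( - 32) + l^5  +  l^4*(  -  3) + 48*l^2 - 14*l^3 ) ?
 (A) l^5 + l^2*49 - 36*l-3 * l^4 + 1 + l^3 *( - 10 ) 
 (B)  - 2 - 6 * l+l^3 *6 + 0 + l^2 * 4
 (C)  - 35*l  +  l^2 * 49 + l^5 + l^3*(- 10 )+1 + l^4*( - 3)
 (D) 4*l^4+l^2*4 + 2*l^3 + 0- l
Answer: A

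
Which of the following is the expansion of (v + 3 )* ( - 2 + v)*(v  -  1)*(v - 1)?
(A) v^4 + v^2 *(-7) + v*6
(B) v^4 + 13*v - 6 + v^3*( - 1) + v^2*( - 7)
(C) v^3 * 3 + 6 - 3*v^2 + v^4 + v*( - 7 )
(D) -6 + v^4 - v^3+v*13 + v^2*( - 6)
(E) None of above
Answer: B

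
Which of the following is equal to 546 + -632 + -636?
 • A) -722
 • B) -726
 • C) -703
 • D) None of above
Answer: A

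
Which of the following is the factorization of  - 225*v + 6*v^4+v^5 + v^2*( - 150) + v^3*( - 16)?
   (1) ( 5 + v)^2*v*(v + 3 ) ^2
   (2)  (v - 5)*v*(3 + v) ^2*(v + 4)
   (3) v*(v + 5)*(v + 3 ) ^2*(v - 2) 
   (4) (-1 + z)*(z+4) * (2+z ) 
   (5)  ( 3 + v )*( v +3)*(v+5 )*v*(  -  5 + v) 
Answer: 5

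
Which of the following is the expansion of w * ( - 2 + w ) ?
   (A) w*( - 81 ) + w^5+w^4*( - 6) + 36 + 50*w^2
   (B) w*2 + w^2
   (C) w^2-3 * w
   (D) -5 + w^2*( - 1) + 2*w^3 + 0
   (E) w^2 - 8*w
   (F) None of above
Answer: F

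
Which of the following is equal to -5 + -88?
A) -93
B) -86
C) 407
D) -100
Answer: A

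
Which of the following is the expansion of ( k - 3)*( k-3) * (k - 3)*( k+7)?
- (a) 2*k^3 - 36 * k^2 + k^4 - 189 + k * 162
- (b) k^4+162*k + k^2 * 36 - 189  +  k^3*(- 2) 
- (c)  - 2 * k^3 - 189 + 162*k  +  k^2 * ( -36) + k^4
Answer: c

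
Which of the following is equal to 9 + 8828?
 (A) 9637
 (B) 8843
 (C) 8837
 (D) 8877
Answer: C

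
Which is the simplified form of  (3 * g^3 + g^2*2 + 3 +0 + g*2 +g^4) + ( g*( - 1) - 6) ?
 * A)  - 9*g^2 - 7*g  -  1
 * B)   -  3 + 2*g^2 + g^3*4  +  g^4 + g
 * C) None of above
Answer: C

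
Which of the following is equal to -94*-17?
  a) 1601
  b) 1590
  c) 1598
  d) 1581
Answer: c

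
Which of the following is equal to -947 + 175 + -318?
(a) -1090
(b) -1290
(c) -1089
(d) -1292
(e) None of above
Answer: a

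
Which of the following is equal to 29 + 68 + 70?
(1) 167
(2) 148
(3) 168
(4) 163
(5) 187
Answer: 1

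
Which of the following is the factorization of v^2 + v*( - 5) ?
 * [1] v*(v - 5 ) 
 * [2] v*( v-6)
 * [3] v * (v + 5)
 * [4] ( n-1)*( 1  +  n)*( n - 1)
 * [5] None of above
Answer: 1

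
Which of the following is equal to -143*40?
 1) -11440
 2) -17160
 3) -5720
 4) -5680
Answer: 3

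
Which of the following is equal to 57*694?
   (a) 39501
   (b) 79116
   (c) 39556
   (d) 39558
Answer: d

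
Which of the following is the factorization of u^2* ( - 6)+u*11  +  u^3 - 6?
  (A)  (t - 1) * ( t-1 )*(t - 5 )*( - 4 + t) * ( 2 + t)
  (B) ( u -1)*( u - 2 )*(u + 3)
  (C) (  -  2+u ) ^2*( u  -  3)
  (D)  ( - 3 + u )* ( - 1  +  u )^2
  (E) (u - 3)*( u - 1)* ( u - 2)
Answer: E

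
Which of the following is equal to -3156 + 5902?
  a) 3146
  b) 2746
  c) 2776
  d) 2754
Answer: b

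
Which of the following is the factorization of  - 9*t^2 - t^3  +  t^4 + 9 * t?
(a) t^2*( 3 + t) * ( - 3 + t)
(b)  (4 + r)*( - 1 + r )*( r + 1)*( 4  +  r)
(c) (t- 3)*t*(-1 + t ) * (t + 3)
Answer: c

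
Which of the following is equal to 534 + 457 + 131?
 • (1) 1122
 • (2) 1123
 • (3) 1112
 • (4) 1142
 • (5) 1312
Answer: 1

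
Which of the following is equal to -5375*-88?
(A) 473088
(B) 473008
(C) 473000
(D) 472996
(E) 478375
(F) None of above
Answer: C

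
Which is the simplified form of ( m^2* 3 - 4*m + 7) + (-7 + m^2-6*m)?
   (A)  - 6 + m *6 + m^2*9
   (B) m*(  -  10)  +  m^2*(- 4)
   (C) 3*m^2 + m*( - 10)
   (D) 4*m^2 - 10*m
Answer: D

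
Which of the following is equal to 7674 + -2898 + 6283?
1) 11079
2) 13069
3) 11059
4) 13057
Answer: 3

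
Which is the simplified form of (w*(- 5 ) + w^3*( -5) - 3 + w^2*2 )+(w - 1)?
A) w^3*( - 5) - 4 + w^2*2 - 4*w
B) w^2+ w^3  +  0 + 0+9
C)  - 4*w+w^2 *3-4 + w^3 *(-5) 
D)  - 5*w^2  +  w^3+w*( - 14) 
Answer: A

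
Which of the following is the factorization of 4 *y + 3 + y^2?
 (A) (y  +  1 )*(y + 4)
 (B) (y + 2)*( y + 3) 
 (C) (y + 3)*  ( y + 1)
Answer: C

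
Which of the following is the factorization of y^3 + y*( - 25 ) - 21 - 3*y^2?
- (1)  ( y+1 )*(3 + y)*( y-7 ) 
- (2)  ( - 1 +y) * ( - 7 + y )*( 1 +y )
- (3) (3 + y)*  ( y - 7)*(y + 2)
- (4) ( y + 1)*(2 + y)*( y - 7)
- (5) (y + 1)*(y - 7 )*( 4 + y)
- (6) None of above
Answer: 1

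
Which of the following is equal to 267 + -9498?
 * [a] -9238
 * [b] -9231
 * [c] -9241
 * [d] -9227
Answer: b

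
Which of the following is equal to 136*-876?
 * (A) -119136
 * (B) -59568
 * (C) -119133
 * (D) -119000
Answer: A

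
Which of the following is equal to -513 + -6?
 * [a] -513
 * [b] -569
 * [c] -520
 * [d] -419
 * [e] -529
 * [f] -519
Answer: f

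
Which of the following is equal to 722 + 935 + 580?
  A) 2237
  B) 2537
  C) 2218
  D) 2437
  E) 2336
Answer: A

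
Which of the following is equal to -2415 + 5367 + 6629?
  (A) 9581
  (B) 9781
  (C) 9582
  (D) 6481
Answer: A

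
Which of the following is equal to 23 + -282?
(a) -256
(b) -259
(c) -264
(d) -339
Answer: b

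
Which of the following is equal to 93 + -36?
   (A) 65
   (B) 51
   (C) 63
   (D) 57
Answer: D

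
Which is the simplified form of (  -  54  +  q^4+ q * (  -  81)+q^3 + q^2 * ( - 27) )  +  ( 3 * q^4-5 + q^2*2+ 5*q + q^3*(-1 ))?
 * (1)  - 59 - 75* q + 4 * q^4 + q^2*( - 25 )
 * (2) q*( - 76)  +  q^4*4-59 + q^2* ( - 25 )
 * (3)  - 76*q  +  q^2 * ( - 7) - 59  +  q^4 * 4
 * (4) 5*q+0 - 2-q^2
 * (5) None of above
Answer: 2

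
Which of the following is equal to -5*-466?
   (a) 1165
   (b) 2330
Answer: b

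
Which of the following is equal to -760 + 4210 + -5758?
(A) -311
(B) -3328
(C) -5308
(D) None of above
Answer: D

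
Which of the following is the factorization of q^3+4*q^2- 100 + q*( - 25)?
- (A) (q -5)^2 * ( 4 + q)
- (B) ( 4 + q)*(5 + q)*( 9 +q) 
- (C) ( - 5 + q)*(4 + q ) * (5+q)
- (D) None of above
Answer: C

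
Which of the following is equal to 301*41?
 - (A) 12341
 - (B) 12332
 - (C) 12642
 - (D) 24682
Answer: A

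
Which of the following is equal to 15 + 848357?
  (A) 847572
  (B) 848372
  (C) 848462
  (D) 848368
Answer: B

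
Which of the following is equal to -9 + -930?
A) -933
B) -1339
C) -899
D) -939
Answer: D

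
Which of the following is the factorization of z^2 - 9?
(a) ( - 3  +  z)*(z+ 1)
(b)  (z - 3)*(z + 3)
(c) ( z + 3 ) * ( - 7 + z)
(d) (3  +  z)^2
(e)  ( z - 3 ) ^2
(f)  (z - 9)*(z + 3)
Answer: b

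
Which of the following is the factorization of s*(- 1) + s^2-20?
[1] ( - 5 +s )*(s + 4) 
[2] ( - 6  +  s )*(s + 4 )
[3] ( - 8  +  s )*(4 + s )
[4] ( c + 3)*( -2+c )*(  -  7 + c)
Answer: 1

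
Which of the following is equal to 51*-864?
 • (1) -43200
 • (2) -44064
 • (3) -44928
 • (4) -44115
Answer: 2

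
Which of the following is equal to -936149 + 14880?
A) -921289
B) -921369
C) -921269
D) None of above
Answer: C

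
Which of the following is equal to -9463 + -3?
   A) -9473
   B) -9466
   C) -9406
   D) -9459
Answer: B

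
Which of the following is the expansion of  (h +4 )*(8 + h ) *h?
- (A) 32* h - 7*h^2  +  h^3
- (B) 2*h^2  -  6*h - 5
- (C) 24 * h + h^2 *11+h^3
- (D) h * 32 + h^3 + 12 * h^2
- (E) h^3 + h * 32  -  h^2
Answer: D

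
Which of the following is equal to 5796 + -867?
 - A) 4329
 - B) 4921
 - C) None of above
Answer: C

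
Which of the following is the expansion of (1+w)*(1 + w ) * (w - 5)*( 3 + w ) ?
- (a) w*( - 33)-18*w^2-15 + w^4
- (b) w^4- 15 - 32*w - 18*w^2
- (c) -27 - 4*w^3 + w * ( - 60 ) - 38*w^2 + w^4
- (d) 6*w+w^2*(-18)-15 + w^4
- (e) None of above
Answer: b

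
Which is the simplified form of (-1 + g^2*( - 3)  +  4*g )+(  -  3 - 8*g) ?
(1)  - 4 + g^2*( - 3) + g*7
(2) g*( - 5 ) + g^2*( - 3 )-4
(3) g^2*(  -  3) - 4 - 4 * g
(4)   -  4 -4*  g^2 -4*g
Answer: 3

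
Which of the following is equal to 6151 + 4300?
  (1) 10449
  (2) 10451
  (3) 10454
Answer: 2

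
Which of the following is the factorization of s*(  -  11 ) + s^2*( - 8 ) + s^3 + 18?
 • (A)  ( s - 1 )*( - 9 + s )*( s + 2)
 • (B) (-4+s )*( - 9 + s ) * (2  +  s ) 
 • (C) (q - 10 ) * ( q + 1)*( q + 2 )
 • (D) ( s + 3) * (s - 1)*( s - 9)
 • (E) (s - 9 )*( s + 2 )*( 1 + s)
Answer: A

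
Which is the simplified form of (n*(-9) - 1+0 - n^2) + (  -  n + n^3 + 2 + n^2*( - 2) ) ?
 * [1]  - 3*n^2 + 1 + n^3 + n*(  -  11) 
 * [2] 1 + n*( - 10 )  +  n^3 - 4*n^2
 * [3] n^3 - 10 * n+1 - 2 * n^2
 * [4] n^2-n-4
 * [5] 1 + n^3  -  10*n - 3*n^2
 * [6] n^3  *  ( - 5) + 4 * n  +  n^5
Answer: 5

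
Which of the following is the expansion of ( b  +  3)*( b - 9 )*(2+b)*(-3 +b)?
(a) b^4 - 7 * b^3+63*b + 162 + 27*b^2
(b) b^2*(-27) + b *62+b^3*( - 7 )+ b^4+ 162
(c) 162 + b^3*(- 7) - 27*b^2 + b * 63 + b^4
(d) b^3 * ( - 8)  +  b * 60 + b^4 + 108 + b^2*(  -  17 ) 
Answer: c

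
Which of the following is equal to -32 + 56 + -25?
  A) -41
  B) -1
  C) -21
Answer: B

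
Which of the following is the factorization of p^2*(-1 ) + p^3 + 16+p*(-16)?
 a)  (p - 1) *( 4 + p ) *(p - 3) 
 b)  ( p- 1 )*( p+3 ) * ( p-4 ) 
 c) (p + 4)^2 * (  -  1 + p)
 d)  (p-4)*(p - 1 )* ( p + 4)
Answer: d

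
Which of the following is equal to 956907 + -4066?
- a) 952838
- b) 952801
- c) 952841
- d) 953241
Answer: c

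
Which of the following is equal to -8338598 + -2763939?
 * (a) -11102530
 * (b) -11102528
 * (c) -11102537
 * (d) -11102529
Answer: c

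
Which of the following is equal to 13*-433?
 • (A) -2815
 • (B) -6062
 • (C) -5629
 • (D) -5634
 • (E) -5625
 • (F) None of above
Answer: C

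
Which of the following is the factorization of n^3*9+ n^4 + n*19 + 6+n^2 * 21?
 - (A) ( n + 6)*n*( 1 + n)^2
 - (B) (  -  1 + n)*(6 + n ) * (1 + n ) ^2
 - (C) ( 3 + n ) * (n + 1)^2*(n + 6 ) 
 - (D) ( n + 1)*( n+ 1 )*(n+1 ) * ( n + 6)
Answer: D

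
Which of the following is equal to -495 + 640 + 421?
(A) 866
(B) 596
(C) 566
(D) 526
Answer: C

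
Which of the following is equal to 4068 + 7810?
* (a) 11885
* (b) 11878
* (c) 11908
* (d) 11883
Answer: b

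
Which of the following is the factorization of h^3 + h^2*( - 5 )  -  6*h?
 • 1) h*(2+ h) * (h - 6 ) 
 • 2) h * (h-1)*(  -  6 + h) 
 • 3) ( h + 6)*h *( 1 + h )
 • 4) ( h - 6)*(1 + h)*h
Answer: 4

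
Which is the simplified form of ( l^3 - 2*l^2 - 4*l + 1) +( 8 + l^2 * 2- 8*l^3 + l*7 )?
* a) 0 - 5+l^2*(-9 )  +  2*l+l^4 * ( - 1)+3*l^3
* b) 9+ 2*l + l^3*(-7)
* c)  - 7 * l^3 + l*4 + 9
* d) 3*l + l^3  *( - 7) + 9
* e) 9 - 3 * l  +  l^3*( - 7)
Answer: d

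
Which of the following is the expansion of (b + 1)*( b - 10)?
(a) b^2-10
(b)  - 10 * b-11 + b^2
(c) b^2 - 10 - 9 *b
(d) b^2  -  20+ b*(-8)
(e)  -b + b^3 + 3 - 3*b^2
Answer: c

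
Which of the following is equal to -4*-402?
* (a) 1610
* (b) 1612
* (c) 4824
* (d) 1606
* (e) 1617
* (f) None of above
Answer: f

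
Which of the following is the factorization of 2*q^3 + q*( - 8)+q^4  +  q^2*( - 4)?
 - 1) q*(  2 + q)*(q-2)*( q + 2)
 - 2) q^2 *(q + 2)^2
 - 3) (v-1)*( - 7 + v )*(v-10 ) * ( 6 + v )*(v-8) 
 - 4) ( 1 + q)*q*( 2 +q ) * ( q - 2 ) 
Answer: 1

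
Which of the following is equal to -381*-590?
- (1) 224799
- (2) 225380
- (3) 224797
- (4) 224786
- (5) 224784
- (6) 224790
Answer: 6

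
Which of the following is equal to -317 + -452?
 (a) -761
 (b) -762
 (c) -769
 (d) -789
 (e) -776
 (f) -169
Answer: c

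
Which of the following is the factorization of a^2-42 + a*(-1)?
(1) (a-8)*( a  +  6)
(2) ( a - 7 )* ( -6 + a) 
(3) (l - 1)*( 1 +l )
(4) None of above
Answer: 4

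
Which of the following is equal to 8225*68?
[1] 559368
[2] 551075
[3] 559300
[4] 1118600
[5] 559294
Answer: 3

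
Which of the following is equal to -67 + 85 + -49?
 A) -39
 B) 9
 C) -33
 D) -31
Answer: D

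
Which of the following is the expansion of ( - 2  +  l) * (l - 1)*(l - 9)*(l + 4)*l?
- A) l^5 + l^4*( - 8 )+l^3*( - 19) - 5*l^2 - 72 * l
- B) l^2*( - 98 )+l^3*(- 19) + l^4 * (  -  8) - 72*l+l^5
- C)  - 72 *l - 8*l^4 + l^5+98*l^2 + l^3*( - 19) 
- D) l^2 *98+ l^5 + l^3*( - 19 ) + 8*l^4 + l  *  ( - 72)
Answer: C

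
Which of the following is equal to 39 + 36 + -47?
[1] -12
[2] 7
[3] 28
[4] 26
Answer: 3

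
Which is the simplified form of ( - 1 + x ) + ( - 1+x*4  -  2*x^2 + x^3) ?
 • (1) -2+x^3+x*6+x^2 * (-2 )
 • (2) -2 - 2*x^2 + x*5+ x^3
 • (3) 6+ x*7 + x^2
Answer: 2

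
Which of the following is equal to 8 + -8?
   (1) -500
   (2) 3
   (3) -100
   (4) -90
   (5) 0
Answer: 5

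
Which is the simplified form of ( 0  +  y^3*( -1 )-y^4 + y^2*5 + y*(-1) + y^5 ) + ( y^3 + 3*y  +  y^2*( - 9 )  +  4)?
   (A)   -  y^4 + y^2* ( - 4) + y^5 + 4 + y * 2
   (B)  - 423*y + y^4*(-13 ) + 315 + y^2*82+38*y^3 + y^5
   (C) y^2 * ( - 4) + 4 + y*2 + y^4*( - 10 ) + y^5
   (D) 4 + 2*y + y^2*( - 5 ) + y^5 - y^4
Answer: A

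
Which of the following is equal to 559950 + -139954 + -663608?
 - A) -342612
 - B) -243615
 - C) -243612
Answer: C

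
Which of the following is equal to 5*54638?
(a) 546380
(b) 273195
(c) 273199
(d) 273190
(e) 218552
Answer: d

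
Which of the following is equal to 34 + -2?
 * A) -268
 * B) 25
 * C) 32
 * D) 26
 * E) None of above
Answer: C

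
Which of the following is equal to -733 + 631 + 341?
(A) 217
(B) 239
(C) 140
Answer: B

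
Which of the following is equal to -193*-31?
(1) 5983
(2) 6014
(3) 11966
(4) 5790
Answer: 1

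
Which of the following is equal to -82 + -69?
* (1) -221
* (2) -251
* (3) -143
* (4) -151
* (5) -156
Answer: 4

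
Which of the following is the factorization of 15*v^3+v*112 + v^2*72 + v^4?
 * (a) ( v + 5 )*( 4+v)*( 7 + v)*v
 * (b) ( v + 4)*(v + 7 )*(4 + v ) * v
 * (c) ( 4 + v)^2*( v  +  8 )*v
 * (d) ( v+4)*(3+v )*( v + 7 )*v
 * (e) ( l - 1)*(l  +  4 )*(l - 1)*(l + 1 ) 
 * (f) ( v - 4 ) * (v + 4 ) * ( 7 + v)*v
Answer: b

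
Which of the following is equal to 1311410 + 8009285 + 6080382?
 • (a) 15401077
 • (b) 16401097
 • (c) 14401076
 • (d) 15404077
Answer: a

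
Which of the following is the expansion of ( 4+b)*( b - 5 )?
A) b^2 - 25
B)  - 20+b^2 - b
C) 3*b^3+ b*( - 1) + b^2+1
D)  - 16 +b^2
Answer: B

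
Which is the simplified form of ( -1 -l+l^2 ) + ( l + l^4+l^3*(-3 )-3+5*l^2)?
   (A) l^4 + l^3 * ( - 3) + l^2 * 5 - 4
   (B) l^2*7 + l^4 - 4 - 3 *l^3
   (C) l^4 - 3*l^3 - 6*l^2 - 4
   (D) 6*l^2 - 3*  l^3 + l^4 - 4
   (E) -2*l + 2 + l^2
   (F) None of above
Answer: D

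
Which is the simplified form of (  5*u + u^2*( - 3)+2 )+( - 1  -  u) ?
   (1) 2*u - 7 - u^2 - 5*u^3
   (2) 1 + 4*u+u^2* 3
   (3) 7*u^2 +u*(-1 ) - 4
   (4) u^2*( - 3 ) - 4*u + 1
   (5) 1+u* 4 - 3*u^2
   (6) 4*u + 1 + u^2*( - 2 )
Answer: 5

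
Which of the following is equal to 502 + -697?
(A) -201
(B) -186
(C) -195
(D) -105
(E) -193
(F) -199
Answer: C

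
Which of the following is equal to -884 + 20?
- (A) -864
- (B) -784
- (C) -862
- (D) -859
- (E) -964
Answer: A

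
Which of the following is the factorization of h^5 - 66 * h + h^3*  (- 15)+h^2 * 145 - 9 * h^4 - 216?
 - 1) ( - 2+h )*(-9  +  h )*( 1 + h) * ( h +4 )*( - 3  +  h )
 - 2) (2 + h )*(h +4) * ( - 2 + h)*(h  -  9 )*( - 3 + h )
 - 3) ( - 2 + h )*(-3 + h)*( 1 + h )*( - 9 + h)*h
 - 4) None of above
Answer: 1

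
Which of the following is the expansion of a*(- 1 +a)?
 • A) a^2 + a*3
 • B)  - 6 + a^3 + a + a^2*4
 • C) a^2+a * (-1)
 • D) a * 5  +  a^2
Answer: C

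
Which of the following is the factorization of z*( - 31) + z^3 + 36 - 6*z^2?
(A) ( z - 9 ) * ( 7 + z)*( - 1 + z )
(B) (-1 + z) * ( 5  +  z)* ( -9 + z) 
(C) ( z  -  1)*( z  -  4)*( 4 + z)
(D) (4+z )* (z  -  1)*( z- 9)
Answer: D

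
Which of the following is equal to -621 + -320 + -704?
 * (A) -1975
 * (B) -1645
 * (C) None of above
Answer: B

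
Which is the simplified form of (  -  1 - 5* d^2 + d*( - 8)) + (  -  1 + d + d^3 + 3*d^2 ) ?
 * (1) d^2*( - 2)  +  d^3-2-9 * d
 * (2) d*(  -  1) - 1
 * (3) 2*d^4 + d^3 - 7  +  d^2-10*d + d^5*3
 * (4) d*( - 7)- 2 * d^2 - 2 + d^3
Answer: 4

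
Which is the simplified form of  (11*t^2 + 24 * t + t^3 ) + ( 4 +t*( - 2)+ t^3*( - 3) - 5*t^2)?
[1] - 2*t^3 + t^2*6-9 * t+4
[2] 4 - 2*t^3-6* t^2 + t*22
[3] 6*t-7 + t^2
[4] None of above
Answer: 4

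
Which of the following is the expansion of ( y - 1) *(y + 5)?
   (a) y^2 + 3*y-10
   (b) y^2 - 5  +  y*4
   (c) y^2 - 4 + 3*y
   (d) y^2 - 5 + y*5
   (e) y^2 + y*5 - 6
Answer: b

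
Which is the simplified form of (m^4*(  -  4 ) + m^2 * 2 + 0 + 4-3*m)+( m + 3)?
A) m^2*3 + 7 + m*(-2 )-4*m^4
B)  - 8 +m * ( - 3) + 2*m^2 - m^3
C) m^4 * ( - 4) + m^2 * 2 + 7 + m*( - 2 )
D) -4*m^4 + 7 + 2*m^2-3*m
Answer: C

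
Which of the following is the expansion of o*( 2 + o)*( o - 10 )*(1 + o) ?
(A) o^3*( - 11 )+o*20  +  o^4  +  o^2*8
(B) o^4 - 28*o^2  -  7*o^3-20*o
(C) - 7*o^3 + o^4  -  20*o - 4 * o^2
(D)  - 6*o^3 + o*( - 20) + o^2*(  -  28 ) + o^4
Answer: B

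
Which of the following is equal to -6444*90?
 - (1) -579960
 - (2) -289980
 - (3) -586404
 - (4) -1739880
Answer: 1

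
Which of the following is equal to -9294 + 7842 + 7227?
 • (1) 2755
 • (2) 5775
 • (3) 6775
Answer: 2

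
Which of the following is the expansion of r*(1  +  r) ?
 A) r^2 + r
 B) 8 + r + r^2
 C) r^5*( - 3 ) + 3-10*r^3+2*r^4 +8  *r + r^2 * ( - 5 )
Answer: A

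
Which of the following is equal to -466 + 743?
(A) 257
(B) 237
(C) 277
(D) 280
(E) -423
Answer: C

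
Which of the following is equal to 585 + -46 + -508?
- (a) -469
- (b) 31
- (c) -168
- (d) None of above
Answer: b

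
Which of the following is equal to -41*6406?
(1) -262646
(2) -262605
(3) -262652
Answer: 1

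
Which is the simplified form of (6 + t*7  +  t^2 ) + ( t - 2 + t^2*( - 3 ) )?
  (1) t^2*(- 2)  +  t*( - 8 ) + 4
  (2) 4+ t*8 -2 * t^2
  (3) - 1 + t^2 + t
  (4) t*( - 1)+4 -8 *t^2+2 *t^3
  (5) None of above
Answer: 2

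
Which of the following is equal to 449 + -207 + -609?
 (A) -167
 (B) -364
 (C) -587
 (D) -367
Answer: D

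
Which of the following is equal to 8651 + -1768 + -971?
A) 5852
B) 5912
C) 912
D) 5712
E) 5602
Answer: B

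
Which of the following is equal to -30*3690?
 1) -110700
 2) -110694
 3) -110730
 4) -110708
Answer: 1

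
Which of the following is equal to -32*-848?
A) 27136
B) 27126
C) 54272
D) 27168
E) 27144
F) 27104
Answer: A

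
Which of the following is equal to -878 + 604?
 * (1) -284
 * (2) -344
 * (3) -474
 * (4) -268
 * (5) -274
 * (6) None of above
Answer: 5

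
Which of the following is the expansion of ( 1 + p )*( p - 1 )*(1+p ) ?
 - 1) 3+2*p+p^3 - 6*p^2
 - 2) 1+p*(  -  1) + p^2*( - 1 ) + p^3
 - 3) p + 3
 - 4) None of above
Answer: 4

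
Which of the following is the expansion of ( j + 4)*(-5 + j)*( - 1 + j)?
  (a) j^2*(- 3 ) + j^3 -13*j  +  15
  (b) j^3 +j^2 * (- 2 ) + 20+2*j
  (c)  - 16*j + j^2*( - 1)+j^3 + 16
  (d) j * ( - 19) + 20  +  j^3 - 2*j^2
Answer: d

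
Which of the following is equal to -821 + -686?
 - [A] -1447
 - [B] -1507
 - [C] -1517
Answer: B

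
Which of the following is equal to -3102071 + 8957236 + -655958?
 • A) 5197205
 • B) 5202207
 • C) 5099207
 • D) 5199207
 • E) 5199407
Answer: D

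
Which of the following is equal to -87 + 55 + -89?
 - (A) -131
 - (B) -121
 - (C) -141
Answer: B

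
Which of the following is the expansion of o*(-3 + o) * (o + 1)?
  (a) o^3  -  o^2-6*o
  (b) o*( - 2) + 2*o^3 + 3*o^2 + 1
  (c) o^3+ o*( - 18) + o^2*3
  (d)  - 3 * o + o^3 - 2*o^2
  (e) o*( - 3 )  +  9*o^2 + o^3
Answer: d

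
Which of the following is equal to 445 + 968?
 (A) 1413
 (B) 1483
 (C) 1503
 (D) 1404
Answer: A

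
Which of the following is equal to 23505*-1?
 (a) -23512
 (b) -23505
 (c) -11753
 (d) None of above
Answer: b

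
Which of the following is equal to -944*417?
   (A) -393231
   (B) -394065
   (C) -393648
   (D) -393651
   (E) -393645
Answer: C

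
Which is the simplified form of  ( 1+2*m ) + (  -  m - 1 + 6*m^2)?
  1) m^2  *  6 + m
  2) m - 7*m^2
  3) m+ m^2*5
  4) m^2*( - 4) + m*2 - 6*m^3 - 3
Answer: 1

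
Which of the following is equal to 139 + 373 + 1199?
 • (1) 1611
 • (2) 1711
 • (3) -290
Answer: 2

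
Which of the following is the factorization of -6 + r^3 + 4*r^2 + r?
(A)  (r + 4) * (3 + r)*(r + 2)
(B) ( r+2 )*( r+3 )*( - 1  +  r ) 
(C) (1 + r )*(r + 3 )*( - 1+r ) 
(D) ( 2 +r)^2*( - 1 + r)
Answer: B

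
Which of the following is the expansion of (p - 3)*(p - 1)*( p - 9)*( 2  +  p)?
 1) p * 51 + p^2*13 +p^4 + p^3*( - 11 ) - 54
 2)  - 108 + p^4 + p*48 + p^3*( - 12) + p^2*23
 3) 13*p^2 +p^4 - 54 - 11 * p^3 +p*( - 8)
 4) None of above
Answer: 1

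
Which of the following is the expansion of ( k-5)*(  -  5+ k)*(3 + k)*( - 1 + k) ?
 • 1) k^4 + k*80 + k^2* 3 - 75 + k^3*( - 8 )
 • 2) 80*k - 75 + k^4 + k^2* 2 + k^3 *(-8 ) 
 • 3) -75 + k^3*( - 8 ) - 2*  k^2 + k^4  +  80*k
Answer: 2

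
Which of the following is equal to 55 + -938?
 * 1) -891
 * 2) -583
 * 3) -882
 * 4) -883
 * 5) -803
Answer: 4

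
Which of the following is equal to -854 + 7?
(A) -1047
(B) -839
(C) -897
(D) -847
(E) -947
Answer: D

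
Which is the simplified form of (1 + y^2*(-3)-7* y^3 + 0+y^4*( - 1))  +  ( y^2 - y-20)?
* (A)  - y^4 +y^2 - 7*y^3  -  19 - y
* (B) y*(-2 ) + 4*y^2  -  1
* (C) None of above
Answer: C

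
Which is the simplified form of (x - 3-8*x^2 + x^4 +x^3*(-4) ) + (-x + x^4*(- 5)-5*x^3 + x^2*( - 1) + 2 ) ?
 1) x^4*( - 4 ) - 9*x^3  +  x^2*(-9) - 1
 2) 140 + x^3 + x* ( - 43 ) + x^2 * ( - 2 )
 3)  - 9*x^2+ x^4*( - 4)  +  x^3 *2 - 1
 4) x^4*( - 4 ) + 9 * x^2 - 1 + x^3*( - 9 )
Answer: 1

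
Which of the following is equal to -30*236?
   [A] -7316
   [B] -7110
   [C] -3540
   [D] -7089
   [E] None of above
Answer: E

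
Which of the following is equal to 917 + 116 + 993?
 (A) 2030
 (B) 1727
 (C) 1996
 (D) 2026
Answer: D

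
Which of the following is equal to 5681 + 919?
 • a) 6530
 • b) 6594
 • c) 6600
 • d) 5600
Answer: c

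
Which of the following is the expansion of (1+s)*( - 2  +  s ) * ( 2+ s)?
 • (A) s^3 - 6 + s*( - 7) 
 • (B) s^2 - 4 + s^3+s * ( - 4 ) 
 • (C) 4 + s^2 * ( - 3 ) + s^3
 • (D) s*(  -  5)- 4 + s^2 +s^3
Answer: B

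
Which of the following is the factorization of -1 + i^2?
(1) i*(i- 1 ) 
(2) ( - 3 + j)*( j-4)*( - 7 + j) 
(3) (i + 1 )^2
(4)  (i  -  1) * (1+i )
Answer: 4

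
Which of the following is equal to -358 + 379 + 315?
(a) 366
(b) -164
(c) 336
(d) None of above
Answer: c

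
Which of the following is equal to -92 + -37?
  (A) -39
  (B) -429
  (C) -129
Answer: C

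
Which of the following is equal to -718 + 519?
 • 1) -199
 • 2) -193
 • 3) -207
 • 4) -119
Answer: 1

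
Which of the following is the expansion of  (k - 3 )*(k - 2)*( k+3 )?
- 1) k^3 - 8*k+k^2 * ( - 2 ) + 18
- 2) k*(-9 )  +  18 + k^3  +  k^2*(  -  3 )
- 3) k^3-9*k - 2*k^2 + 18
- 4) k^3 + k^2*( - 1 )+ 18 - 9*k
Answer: 3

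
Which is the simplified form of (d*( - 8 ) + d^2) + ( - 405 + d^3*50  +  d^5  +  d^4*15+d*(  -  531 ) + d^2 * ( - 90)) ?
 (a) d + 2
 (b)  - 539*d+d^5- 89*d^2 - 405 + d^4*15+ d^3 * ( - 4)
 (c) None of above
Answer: c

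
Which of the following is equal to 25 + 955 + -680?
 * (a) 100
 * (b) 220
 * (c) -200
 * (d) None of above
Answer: d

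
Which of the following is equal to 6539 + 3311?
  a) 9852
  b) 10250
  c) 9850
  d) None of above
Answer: c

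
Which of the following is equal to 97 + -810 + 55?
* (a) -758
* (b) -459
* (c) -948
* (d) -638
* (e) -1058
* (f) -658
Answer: f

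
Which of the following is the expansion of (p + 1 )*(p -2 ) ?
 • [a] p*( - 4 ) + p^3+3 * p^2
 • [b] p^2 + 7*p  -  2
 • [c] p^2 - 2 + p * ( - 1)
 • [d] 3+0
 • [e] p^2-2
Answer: c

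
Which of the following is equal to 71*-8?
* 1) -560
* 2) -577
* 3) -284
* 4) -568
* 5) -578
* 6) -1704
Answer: 4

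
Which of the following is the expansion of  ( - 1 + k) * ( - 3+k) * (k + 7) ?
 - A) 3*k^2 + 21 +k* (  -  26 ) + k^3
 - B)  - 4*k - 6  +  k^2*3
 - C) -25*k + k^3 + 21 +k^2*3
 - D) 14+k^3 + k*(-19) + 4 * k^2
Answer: C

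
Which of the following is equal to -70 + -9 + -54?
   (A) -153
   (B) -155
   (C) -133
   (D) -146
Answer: C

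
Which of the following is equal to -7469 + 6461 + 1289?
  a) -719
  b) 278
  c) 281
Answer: c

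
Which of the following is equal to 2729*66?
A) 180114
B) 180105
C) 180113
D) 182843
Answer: A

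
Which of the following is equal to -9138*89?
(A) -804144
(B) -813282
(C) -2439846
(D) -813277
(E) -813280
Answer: B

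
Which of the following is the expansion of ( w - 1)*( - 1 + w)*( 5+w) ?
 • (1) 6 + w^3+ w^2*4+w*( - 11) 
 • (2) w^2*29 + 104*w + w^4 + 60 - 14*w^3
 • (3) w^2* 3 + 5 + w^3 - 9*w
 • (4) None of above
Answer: 3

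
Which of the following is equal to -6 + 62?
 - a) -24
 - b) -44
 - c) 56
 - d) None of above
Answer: c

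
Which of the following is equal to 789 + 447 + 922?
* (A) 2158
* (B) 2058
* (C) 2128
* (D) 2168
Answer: A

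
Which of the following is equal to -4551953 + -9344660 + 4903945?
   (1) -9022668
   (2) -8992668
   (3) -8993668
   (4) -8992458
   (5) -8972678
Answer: 2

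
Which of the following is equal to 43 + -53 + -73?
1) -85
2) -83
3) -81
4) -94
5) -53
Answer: 2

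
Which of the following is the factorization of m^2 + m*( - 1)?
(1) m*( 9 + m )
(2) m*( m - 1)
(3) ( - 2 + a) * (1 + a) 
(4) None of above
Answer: 2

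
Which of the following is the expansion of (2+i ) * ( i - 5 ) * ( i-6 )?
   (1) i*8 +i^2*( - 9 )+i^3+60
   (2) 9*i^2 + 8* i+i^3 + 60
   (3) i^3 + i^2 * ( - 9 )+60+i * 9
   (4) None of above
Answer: 1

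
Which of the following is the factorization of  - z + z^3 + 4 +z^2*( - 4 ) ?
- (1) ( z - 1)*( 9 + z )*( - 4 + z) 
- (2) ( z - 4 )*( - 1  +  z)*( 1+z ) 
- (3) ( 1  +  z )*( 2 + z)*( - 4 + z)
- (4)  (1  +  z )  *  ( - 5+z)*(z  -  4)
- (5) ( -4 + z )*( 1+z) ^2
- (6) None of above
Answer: 2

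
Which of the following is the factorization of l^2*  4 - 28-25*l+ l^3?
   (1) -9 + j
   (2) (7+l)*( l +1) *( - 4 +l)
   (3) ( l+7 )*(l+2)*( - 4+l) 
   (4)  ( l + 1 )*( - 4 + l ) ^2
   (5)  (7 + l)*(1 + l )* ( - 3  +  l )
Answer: 2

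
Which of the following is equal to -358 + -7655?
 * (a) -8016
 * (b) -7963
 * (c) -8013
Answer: c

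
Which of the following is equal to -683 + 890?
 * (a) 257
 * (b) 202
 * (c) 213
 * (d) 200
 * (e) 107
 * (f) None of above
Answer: f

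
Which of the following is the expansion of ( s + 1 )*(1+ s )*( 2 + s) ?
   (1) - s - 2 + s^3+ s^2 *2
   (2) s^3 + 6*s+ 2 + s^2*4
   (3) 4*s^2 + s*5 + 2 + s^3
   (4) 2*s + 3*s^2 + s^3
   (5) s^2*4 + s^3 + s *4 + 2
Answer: 3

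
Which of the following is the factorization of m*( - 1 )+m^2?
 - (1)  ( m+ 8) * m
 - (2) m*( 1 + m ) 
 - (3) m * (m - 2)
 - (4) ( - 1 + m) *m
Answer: 4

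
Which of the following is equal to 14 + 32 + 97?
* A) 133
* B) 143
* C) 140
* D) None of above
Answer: B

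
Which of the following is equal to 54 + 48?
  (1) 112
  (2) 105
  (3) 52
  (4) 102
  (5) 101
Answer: 4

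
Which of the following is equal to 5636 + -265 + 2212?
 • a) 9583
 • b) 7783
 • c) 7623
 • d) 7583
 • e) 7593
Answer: d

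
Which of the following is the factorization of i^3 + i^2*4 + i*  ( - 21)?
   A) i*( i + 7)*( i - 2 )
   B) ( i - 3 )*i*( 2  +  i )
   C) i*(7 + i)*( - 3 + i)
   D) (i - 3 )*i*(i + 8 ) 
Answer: C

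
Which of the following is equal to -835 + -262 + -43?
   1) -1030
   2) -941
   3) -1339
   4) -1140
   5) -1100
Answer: 4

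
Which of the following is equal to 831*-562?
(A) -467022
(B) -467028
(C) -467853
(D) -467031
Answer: A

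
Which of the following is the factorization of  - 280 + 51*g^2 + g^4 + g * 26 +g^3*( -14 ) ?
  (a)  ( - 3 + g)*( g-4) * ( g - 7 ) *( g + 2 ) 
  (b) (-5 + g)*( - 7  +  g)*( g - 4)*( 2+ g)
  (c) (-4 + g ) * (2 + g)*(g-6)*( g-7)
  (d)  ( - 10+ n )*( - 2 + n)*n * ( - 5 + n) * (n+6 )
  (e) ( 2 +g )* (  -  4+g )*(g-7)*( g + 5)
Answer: b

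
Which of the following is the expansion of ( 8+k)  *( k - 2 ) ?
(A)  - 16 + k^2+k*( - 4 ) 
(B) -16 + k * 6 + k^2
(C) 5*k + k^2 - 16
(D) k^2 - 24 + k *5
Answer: B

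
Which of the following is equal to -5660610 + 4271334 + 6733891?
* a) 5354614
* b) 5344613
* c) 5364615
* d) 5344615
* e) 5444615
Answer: d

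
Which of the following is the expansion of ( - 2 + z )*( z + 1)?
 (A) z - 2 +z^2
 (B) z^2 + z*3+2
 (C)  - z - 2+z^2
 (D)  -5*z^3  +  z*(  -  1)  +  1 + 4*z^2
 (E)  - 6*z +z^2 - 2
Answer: C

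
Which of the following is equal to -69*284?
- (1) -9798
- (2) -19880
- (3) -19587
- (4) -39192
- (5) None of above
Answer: 5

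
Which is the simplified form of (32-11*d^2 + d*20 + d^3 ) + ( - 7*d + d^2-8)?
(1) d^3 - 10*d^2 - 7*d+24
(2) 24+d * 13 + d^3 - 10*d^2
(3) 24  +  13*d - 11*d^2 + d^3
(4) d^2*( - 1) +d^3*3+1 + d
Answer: 2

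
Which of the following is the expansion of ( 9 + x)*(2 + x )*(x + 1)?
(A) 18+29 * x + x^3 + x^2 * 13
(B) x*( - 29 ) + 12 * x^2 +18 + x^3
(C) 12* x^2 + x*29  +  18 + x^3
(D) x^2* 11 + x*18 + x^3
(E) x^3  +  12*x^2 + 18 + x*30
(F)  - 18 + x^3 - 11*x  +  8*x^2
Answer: C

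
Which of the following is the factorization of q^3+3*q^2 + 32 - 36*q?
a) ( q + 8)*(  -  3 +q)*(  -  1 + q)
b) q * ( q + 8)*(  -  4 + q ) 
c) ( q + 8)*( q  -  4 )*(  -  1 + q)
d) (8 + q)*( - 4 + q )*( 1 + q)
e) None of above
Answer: c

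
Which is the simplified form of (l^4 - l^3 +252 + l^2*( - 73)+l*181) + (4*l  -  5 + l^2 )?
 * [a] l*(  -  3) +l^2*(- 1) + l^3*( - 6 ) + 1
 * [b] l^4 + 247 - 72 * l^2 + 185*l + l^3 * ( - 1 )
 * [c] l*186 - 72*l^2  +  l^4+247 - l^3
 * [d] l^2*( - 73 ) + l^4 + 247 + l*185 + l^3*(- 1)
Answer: b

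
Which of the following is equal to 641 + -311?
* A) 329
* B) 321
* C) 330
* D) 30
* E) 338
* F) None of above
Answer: C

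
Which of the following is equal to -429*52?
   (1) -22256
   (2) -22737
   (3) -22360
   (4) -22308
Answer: 4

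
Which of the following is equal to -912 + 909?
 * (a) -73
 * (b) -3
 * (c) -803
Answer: b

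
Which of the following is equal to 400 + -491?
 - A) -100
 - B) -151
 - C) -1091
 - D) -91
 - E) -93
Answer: D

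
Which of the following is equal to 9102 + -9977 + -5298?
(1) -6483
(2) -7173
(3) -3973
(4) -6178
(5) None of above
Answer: 5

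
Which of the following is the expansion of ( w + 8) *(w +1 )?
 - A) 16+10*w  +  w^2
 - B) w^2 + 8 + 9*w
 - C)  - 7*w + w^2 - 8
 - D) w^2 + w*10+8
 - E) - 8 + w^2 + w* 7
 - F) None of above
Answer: B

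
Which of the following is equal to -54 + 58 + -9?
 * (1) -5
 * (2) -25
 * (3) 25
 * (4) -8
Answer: 1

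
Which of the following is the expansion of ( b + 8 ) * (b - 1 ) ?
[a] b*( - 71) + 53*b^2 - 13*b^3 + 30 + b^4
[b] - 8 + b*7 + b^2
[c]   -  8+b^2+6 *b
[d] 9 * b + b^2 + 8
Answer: b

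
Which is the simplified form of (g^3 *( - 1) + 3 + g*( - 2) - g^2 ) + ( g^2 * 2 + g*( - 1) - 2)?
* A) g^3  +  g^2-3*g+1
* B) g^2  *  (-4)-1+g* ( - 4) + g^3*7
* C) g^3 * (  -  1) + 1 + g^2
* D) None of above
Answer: D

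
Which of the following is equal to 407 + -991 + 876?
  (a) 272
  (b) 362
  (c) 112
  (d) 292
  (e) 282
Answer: d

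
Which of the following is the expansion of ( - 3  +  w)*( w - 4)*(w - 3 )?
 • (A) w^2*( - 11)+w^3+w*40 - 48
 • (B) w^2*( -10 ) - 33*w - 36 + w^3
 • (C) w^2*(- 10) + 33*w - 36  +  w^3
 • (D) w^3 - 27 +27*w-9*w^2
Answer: C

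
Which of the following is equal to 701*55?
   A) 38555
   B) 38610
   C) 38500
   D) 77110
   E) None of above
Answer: A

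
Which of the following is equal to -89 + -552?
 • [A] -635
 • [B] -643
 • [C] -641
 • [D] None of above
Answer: C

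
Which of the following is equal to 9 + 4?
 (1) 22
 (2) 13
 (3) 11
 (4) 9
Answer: 2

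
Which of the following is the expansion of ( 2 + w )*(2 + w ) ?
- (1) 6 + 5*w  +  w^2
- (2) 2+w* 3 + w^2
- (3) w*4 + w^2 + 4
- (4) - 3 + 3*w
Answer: 3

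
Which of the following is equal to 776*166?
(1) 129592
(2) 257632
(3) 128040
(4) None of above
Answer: 4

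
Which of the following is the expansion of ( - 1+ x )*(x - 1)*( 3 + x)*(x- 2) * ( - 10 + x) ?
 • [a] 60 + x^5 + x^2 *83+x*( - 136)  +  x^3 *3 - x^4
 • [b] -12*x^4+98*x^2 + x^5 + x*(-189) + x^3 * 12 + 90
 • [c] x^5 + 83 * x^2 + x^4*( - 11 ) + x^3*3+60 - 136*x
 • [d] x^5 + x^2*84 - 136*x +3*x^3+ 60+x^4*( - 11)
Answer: c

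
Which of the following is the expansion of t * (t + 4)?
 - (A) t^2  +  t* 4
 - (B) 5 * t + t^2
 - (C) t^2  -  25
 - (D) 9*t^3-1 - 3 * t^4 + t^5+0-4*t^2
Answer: A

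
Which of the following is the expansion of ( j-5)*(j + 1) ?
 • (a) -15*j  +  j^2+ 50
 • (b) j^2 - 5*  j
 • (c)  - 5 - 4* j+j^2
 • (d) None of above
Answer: c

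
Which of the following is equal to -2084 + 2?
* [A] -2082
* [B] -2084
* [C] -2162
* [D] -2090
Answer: A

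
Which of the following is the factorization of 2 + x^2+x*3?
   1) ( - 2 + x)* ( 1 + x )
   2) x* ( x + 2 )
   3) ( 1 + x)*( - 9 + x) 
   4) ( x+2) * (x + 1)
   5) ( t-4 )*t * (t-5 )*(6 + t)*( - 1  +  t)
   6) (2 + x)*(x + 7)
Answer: 4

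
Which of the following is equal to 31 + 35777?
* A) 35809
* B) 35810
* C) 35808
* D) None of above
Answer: C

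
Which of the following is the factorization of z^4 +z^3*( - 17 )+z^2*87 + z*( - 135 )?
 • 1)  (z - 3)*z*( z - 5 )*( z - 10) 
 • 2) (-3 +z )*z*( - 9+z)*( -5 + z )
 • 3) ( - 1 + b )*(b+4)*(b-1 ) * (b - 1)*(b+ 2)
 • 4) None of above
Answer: 2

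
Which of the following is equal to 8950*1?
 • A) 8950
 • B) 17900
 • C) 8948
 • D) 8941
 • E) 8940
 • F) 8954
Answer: A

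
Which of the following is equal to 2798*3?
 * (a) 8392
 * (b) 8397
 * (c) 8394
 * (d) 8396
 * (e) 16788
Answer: c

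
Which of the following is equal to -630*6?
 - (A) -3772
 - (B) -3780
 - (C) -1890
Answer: B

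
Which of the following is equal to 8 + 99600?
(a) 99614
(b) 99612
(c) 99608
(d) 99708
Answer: c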